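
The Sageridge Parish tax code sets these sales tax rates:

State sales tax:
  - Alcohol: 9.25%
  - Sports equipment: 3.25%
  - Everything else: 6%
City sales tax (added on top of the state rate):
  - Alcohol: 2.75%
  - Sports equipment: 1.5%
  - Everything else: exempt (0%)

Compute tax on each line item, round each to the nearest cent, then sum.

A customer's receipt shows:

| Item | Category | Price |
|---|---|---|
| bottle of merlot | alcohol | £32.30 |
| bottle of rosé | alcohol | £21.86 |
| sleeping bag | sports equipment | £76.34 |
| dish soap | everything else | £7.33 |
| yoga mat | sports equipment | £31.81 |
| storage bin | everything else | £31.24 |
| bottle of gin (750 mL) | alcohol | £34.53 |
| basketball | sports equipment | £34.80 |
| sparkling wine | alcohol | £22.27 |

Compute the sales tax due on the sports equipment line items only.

£6.79

Sleeping bag £76.34: sports equipment → 3.25% + 1.5% city = 4.75% → £3.63
Yoga mat £31.81: sports equipment → 3.25% + 1.5% city = 4.75% → £1.51
Basketball £34.80: sports equipment → 3.25% + 1.5% city = 4.75% → £1.65
Tax on sports equipment = £3.63 + £1.51 + £1.65 = £6.79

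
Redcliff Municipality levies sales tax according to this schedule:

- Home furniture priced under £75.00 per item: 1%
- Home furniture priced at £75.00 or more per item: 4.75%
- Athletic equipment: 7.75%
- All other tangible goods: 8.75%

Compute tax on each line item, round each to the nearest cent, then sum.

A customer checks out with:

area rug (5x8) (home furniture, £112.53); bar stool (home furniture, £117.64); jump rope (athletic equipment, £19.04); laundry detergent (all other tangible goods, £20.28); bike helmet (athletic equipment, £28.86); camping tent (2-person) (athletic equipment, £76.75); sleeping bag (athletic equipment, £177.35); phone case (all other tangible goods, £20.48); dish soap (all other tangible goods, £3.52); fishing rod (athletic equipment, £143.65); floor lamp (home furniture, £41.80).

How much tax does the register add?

Area rug (5x8) £112.53: home furniture, £75.00 or more → 4.75% → £5.35
Bar stool £117.64: home furniture, £75.00 or more → 4.75% → £5.59
Jump rope £19.04: athletic equipment → 7.75% → £1.48
Laundry detergent £20.28: all other tangible goods → 8.75% → £1.77
Bike helmet £28.86: athletic equipment → 7.75% → £2.24
Camping tent (2-person) £76.75: athletic equipment → 7.75% → £5.95
Sleeping bag £177.35: athletic equipment → 7.75% → £13.74
Phone case £20.48: all other tangible goods → 8.75% → £1.79
Dish soap £3.52: all other tangible goods → 8.75% → £0.31
Fishing rod £143.65: athletic equipment → 7.75% → £11.13
Floor lamp £41.80: home furniture, under £75.00 → 1% → £0.42
Total tax = £5.35 + £5.59 + £1.48 + £1.77 + £2.24 + £5.95 + £13.74 + £1.79 + £0.31 + £11.13 + £0.42 = £49.77

£49.77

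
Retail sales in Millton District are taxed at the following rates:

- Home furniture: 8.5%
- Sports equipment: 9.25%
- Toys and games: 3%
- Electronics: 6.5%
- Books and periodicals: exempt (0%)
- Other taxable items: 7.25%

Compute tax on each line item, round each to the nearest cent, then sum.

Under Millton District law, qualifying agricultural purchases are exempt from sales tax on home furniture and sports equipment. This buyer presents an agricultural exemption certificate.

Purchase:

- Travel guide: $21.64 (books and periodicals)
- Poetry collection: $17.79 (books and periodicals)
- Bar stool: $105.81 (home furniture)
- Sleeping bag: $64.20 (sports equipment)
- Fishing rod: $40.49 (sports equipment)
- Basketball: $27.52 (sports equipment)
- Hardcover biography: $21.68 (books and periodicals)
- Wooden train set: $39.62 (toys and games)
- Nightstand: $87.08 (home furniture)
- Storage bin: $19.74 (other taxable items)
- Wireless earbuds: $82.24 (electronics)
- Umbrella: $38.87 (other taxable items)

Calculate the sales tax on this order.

$10.79

Travel guide $21.64: books and periodicals → 0% → $0.00
Poetry collection $17.79: books and periodicals → 0% → $0.00
Bar stool $105.81: home furniture, buyer-exempt → 0% → $0.00
Sleeping bag $64.20: sports equipment, buyer-exempt → 0% → $0.00
Fishing rod $40.49: sports equipment, buyer-exempt → 0% → $0.00
Basketball $27.52: sports equipment, buyer-exempt → 0% → $0.00
Hardcover biography $21.68: books and periodicals → 0% → $0.00
Wooden train set $39.62: toys and games → 3% → $1.19
Nightstand $87.08: home furniture, buyer-exempt → 0% → $0.00
Storage bin $19.74: other taxable items → 7.25% → $1.43
Wireless earbuds $82.24: electronics → 6.5% → $5.35
Umbrella $38.87: other taxable items → 7.25% → $2.82
Total tax = $1.19 + $1.43 + $5.35 + $2.82 = $10.79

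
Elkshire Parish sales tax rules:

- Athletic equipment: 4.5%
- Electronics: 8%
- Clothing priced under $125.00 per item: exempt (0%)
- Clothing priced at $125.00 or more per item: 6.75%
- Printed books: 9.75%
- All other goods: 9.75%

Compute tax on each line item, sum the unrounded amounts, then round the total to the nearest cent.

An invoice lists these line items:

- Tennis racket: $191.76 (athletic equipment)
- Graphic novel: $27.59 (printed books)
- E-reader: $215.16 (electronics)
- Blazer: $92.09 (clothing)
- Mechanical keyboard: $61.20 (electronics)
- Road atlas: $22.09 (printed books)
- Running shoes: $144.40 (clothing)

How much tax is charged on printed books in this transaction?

Graphic novel $27.59: printed books → 9.75% → $2.690025
Road atlas $22.09: printed books → 9.75% → $2.153775
Tax on printed books: unrounded sum = $4.8438 → $4.84

$4.84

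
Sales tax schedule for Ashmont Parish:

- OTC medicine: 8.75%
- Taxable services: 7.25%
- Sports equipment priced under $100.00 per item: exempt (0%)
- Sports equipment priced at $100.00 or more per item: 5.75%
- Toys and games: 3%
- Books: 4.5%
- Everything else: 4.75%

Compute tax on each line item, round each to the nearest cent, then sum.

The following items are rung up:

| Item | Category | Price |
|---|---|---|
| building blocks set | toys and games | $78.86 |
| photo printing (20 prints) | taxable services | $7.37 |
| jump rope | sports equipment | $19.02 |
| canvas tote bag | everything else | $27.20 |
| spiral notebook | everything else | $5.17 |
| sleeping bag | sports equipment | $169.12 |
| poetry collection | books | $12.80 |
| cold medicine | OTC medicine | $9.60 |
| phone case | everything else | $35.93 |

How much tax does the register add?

Building blocks set $78.86: toys and games → 3% → $2.37
Photo printing (20 prints) $7.37: taxable services → 7.25% → $0.53
Jump rope $19.02: sports equipment, under $100.00 → 0% → $0.00
Canvas tote bag $27.20: everything else → 4.75% → $1.29
Spiral notebook $5.17: everything else → 4.75% → $0.25
Sleeping bag $169.12: sports equipment, $100.00 or more → 5.75% → $9.72
Poetry collection $12.80: books → 4.5% → $0.58
Cold medicine $9.60: OTC medicine → 8.75% → $0.84
Phone case $35.93: everything else → 4.75% → $1.71
Total tax = $2.37 + $0.53 + $1.29 + $0.25 + $9.72 + $0.58 + $0.84 + $1.71 = $17.29

$17.29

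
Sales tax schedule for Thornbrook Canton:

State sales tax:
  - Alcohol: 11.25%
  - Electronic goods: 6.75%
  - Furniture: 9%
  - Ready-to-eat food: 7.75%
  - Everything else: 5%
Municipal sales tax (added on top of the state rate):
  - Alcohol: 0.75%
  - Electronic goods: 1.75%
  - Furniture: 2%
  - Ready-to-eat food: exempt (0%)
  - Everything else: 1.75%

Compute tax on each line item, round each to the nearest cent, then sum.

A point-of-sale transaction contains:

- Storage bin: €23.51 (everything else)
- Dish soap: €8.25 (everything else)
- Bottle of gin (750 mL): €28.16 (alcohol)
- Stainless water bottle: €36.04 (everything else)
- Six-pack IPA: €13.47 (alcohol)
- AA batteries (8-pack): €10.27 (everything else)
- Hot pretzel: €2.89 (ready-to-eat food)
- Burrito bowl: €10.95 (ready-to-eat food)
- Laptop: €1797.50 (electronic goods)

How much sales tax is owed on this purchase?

€164.13

Storage bin €23.51: everything else → 5% + 1.75% municipal = 6.75% → €1.59
Dish soap €8.25: everything else → 5% + 1.75% municipal = 6.75% → €0.56
Bottle of gin (750 mL) €28.16: alcohol → 11.25% + 0.75% municipal = 12% → €3.38
Stainless water bottle €36.04: everything else → 5% + 1.75% municipal = 6.75% → €2.43
Six-pack IPA €13.47: alcohol → 11.25% + 0.75% municipal = 12% → €1.62
AA batteries (8-pack) €10.27: everything else → 5% + 1.75% municipal = 6.75% → €0.69
Hot pretzel €2.89: ready-to-eat food → 7.75% + 0% municipal = 7.75% → €0.22
Burrito bowl €10.95: ready-to-eat food → 7.75% + 0% municipal = 7.75% → €0.85
Laptop €1797.50: electronic goods → 6.75% + 1.75% municipal = 8.5% → €152.79
Total tax = €1.59 + €0.56 + €3.38 + €2.43 + €1.62 + €0.69 + €0.22 + €0.85 + €152.79 = €164.13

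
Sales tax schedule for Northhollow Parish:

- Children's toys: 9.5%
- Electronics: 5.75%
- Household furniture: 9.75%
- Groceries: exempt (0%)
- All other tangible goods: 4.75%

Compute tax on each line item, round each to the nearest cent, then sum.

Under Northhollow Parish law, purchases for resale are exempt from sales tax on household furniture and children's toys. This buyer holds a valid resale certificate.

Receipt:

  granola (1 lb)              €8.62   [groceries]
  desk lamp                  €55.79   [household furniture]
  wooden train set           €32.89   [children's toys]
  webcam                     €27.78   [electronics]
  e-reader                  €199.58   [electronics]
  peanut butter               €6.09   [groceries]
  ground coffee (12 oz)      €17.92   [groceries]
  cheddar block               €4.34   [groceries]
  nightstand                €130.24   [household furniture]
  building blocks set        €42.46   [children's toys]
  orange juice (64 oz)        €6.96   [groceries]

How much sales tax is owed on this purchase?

Granola (1 lb) €8.62: groceries → 0% → €0.00
Desk lamp €55.79: household furniture, buyer-exempt → 0% → €0.00
Wooden train set €32.89: children's toys, buyer-exempt → 0% → €0.00
Webcam €27.78: electronics → 5.75% → €1.60
E-reader €199.58: electronics → 5.75% → €11.48
Peanut butter €6.09: groceries → 0% → €0.00
Ground coffee (12 oz) €17.92: groceries → 0% → €0.00
Cheddar block €4.34: groceries → 0% → €0.00
Nightstand €130.24: household furniture, buyer-exempt → 0% → €0.00
Building blocks set €42.46: children's toys, buyer-exempt → 0% → €0.00
Orange juice (64 oz) €6.96: groceries → 0% → €0.00
Total tax = €1.60 + €11.48 = €13.08

€13.08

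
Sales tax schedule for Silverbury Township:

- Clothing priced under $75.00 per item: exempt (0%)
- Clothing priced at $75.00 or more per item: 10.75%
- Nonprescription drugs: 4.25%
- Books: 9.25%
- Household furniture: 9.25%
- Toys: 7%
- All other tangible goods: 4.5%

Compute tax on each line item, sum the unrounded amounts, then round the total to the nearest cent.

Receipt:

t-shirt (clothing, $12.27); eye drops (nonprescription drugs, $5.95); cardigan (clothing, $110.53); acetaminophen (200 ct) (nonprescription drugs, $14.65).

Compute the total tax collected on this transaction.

T-shirt $12.27: clothing, under $75.00 → 0% → $0.00
Eye drops $5.95: nonprescription drugs → 4.25% → $0.252875
Cardigan $110.53: clothing, $75.00 or more → 10.75% → $11.881975
Acetaminophen (200 ct) $14.65: nonprescription drugs → 4.25% → $0.622625
Unrounded tax sum = $12.757475 → $12.76

$12.76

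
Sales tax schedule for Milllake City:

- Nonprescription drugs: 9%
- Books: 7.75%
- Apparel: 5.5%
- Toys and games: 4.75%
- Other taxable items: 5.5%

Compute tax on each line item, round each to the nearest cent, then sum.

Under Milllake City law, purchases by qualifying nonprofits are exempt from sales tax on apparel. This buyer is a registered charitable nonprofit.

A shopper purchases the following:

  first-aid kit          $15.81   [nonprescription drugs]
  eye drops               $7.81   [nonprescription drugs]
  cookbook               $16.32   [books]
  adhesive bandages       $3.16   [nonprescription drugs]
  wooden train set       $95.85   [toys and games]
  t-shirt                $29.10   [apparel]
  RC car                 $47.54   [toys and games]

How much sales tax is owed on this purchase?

First-aid kit $15.81: nonprescription drugs → 9% → $1.42
Eye drops $7.81: nonprescription drugs → 9% → $0.70
Cookbook $16.32: books → 7.75% → $1.26
Adhesive bandages $3.16: nonprescription drugs → 9% → $0.28
Wooden train set $95.85: toys and games → 4.75% → $4.55
T-shirt $29.10: apparel, buyer-exempt → 0% → $0.00
RC car $47.54: toys and games → 4.75% → $2.26
Total tax = $1.42 + $0.70 + $1.26 + $0.28 + $4.55 + $2.26 = $10.47

$10.47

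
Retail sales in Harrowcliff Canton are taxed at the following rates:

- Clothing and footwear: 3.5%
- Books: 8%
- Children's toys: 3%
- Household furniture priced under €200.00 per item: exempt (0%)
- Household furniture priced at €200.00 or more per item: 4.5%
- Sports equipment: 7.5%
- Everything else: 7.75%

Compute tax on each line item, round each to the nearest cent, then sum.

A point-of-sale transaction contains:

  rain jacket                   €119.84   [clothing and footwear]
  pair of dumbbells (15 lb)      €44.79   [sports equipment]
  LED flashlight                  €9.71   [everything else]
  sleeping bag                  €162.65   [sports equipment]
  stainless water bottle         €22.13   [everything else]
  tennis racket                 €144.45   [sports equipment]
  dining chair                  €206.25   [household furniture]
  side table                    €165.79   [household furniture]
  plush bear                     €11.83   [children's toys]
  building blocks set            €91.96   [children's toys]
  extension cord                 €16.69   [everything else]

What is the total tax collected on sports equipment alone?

Pair of dumbbells (15 lb) €44.79: sports equipment → 7.5% → €3.36
Sleeping bag €162.65: sports equipment → 7.5% → €12.20
Tennis racket €144.45: sports equipment → 7.5% → €10.83
Tax on sports equipment = €3.36 + €12.20 + €10.83 = €26.39

€26.39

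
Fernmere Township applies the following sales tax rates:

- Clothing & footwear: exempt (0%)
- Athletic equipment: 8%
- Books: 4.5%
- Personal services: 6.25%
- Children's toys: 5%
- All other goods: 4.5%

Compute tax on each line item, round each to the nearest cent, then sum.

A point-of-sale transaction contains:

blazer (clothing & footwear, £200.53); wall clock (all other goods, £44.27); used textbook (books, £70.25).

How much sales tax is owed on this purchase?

Blazer £200.53: clothing & footwear → 0% → £0.00
Wall clock £44.27: all other goods → 4.5% → £1.99
Used textbook £70.25: books → 4.5% → £3.16
Total tax = £1.99 + £3.16 = £5.15

£5.15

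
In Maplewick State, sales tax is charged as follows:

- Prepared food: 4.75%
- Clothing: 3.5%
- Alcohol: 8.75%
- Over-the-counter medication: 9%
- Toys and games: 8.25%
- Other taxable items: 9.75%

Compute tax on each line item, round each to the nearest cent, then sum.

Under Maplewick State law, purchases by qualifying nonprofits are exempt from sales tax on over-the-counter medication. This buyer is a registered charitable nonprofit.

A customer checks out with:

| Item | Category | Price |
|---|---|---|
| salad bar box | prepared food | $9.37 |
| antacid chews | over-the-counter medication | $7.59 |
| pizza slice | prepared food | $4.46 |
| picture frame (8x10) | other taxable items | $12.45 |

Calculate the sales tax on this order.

Salad bar box $9.37: prepared food → 4.75% → $0.45
Antacid chews $7.59: over-the-counter medication, buyer-exempt → 0% → $0.00
Pizza slice $4.46: prepared food → 4.75% → $0.21
Picture frame (8x10) $12.45: other taxable items → 9.75% → $1.21
Total tax = $0.45 + $0.21 + $1.21 = $1.87

$1.87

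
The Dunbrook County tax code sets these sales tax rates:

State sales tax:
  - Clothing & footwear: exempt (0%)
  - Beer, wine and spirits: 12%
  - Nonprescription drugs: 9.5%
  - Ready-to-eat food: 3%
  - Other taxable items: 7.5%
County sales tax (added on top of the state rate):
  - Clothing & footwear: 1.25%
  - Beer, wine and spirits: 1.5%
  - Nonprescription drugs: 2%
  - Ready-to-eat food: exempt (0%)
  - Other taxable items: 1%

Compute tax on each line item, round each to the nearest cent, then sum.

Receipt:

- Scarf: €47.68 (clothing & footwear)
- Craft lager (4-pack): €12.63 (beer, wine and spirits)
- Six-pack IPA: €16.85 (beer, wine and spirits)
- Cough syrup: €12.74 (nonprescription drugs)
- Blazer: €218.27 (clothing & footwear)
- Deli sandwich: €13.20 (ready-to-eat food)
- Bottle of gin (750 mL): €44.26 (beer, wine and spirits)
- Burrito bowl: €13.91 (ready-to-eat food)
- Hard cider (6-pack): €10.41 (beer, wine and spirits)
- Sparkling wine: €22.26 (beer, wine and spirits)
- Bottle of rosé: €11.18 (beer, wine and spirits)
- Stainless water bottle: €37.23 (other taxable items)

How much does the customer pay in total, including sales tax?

€485.29

Scarf €47.68: clothing & footwear → 0% + 1.25% county = 1.25% → €0.60
Craft lager (4-pack) €12.63: beer, wine and spirits → 12% + 1.5% county = 13.5% → €1.71
Six-pack IPA €16.85: beer, wine and spirits → 12% + 1.5% county = 13.5% → €2.27
Cough syrup €12.74: nonprescription drugs → 9.5% + 2% county = 11.5% → €1.47
Blazer €218.27: clothing & footwear → 0% + 1.25% county = 1.25% → €2.73
Deli sandwich €13.20: ready-to-eat food → 3% + 0% county = 3% → €0.40
Bottle of gin (750 mL) €44.26: beer, wine and spirits → 12% + 1.5% county = 13.5% → €5.98
Burrito bowl €13.91: ready-to-eat food → 3% + 0% county = 3% → €0.42
Hard cider (6-pack) €10.41: beer, wine and spirits → 12% + 1.5% county = 13.5% → €1.41
Sparkling wine €22.26: beer, wine and spirits → 12% + 1.5% county = 13.5% → €3.01
Bottle of rosé €11.18: beer, wine and spirits → 12% + 1.5% county = 13.5% → €1.51
Stainless water bottle €37.23: other taxable items → 7.5% + 1% county = 8.5% → €3.16
Subtotal = €460.62; tax = €24.67; total due = €485.29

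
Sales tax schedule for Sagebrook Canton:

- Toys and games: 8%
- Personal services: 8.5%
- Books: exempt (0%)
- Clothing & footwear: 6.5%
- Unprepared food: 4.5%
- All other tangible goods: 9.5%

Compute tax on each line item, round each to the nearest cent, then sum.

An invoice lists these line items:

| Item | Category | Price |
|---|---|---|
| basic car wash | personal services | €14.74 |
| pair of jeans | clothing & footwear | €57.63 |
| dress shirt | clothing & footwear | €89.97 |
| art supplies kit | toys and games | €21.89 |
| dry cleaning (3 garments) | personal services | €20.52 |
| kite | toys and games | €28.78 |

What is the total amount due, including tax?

€250.17

Basic car wash €14.74: personal services → 8.5% → €1.25
Pair of jeans €57.63: clothing & footwear → 6.5% → €3.75
Dress shirt €89.97: clothing & footwear → 6.5% → €5.85
Art supplies kit €21.89: toys and games → 8% → €1.75
Dry cleaning (3 garments) €20.52: personal services → 8.5% → €1.74
Kite €28.78: toys and games → 8% → €2.30
Subtotal = €233.53; tax = €16.64; total due = €250.17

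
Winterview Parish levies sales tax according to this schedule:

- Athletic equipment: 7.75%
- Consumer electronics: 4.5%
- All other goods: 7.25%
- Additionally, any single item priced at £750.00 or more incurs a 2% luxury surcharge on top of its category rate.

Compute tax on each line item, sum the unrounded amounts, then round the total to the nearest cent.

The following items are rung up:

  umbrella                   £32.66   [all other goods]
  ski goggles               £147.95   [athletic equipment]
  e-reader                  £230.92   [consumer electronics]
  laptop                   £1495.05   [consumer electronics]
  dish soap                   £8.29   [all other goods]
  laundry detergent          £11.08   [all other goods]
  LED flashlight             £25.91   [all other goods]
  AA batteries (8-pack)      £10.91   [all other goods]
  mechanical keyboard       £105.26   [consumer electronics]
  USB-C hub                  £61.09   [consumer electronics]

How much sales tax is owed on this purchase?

Umbrella £32.66: all other goods → 7.25% → £2.36785
Ski goggles £147.95: athletic equipment → 7.75% → £11.466125
E-reader £230.92: consumer electronics → 4.5% → £10.3914
Laptop £1495.05: consumer electronics → 4.5% + 2% surcharge = 6.5% → £97.17825
Dish soap £8.29: all other goods → 7.25% → £0.601025
Laundry detergent £11.08: all other goods → 7.25% → £0.8033
LED flashlight £25.91: all other goods → 7.25% → £1.878475
AA batteries (8-pack) £10.91: all other goods → 7.25% → £0.790975
Mechanical keyboard £105.26: consumer electronics → 4.5% → £4.7367
USB-C hub £61.09: consumer electronics → 4.5% → £2.74905
Unrounded tax sum = £132.96315 → £132.96

£132.96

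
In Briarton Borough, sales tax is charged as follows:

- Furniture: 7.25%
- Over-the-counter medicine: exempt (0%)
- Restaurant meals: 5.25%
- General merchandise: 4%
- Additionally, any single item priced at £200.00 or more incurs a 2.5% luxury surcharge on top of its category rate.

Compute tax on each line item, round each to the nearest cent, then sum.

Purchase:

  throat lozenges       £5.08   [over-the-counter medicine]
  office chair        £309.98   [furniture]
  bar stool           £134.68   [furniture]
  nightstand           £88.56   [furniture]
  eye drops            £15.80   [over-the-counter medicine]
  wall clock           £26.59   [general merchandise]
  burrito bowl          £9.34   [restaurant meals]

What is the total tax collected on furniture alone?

Office chair £309.98: furniture → 7.25% + 2.5% surcharge = 9.75% → £30.22
Bar stool £134.68: furniture → 7.25% → £9.76
Nightstand £88.56: furniture → 7.25% → £6.42
Tax on furniture = £30.22 + £9.76 + £6.42 = £46.40

£46.40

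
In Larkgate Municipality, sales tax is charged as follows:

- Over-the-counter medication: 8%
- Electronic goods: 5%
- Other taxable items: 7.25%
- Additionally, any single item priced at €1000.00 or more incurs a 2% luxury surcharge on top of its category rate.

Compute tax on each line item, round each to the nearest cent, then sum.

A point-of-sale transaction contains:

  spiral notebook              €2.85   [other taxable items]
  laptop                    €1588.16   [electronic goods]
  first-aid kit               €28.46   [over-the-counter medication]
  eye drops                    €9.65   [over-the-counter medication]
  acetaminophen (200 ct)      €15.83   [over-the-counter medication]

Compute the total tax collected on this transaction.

€115.70

Spiral notebook €2.85: other taxable items → 7.25% → €0.21
Laptop €1588.16: electronic goods → 5% + 2% surcharge = 7% → €111.17
First-aid kit €28.46: over-the-counter medication → 8% → €2.28
Eye drops €9.65: over-the-counter medication → 8% → €0.77
Acetaminophen (200 ct) €15.83: over-the-counter medication → 8% → €1.27
Total tax = €0.21 + €111.17 + €2.28 + €0.77 + €1.27 = €115.70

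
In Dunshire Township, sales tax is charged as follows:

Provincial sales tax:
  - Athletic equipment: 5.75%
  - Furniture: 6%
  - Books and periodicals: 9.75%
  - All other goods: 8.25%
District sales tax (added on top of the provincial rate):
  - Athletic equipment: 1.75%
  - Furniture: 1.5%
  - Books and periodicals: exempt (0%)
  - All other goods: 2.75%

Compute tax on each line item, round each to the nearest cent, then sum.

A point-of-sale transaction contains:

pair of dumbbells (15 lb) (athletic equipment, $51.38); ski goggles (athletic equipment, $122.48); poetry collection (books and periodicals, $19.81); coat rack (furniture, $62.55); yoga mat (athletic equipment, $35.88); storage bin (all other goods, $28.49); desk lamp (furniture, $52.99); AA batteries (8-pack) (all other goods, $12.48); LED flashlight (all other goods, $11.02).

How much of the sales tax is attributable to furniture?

$8.66

Coat rack $62.55: furniture → 6% + 1.5% district = 7.5% → $4.69
Desk lamp $52.99: furniture → 6% + 1.5% district = 7.5% → $3.97
Tax on furniture = $4.69 + $3.97 = $8.66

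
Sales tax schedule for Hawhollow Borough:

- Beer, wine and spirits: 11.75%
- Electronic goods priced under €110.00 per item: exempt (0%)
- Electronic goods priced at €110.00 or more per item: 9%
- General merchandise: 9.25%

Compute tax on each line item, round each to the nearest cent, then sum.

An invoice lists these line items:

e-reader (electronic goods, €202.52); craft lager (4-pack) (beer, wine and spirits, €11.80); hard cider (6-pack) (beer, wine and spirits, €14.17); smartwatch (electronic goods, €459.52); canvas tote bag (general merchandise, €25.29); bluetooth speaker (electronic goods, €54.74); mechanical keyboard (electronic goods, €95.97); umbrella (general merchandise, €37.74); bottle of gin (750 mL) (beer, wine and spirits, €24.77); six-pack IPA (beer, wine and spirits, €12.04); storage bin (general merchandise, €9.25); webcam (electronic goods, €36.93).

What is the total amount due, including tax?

E-reader €202.52: electronic goods, €110.00 or more → 9% → €18.23
Craft lager (4-pack) €11.80: beer, wine and spirits → 11.75% → €1.39
Hard cider (6-pack) €14.17: beer, wine and spirits → 11.75% → €1.66
Smartwatch €459.52: electronic goods, €110.00 or more → 9% → €41.36
Canvas tote bag €25.29: general merchandise → 9.25% → €2.34
Bluetooth speaker €54.74: electronic goods, under €110.00 → 0% → €0.00
Mechanical keyboard €95.97: electronic goods, under €110.00 → 0% → €0.00
Umbrella €37.74: general merchandise → 9.25% → €3.49
Bottle of gin (750 mL) €24.77: beer, wine and spirits → 11.75% → €2.91
Six-pack IPA €12.04: beer, wine and spirits → 11.75% → €1.41
Storage bin €9.25: general merchandise → 9.25% → €0.86
Webcam €36.93: electronic goods, under €110.00 → 0% → €0.00
Subtotal = €984.74; tax = €73.65; total due = €1058.39

€1058.39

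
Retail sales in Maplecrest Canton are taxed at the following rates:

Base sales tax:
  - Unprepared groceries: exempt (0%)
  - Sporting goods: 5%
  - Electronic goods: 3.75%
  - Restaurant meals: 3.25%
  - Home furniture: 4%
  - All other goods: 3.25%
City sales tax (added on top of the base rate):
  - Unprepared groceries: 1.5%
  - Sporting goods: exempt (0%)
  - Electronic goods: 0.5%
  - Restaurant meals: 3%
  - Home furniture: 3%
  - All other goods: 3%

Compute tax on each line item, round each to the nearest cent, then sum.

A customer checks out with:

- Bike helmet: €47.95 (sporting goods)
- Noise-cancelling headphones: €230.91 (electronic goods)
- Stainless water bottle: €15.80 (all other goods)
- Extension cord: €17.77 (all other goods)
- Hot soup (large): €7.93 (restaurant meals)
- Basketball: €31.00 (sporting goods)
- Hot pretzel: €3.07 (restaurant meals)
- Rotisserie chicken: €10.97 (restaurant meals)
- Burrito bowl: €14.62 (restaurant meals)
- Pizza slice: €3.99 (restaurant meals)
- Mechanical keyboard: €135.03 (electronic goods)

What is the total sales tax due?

Bike helmet €47.95: sporting goods → 5% + 0% city = 5% → €2.40
Noise-cancelling headphones €230.91: electronic goods → 3.75% + 0.5% city = 4.25% → €9.81
Stainless water bottle €15.80: all other goods → 3.25% + 3% city = 6.25% → €0.99
Extension cord €17.77: all other goods → 3.25% + 3% city = 6.25% → €1.11
Hot soup (large) €7.93: restaurant meals → 3.25% + 3% city = 6.25% → €0.50
Basketball €31.00: sporting goods → 5% + 0% city = 5% → €1.55
Hot pretzel €3.07: restaurant meals → 3.25% + 3% city = 6.25% → €0.19
Rotisserie chicken €10.97: restaurant meals → 3.25% + 3% city = 6.25% → €0.69
Burrito bowl €14.62: restaurant meals → 3.25% + 3% city = 6.25% → €0.91
Pizza slice €3.99: restaurant meals → 3.25% + 3% city = 6.25% → €0.25
Mechanical keyboard €135.03: electronic goods → 3.75% + 0.5% city = 4.25% → €5.74
Total tax = €2.40 + €9.81 + €0.99 + €1.11 + €0.50 + €1.55 + €0.19 + €0.69 + €0.91 + €0.25 + €5.74 = €24.14

€24.14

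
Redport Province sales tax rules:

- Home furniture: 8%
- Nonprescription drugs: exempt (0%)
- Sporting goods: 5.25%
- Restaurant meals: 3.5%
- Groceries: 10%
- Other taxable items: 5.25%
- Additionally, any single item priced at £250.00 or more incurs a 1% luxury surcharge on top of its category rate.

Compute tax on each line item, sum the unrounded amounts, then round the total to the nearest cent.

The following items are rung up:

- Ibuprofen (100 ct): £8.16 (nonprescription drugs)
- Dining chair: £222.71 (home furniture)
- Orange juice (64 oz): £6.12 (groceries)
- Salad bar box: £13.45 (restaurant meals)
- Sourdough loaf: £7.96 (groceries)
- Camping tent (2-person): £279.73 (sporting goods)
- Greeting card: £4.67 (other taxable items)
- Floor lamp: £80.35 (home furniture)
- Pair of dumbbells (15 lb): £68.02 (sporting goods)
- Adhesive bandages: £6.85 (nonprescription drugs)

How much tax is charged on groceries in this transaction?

Orange juice (64 oz) £6.12: groceries → 10% → £0.612
Sourdough loaf £7.96: groceries → 10% → £0.796
Tax on groceries: unrounded sum = £1.408 → £1.41

£1.41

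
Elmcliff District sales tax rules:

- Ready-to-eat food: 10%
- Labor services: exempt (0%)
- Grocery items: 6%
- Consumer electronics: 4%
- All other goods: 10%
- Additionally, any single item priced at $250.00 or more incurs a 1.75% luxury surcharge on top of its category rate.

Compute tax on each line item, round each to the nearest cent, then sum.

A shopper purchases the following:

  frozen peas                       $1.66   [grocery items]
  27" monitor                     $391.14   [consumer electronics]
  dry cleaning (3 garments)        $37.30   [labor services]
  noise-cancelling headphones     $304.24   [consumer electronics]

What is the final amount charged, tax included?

Frozen peas $1.66: grocery items → 6% → $0.10
27" monitor $391.14: consumer electronics → 4% + 1.75% surcharge = 5.75% → $22.49
Dry cleaning (3 garments) $37.30: labor services → 0% → $0.00
Noise-cancelling headphones $304.24: consumer electronics → 4% + 1.75% surcharge = 5.75% → $17.49
Subtotal = $734.34; tax = $40.08; total due = $774.42

$774.42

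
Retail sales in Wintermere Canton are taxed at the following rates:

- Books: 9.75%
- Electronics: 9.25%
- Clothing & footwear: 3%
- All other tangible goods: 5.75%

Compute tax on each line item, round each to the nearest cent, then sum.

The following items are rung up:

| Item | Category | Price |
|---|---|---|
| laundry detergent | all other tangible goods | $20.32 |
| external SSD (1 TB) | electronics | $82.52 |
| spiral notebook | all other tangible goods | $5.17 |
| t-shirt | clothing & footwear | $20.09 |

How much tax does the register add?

$9.70

Laundry detergent $20.32: all other tangible goods → 5.75% → $1.17
External SSD (1 TB) $82.52: electronics → 9.25% → $7.63
Spiral notebook $5.17: all other tangible goods → 5.75% → $0.30
T-shirt $20.09: clothing & footwear → 3% → $0.60
Total tax = $1.17 + $7.63 + $0.30 + $0.60 = $9.70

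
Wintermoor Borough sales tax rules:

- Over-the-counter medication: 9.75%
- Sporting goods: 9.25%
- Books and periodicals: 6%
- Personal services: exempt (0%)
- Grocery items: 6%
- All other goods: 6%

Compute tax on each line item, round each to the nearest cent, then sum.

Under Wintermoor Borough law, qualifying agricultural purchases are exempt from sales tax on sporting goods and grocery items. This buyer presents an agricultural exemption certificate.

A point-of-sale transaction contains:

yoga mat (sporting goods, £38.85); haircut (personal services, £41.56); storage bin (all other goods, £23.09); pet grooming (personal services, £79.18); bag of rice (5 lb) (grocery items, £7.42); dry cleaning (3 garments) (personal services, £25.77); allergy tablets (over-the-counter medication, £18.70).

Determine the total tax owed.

Yoga mat £38.85: sporting goods, buyer-exempt → 0% → £0.00
Haircut £41.56: personal services → 0% → £0.00
Storage bin £23.09: all other goods → 6% → £1.39
Pet grooming £79.18: personal services → 0% → £0.00
Bag of rice (5 lb) £7.42: grocery items, buyer-exempt → 0% → £0.00
Dry cleaning (3 garments) £25.77: personal services → 0% → £0.00
Allergy tablets £18.70: over-the-counter medication → 9.75% → £1.82
Total tax = £1.39 + £1.82 = £3.21

£3.21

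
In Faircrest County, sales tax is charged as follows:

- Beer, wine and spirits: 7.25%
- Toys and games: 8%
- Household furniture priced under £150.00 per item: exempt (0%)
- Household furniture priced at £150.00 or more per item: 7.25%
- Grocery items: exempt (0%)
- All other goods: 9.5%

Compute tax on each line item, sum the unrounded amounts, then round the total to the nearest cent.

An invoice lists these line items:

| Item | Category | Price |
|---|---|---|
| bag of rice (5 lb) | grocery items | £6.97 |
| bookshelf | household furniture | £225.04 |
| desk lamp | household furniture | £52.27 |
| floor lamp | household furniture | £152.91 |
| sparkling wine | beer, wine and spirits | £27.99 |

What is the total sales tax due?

Bag of rice (5 lb) £6.97: grocery items → 0% → £0.00
Bookshelf £225.04: household furniture, £150.00 or more → 7.25% → £16.3154
Desk lamp £52.27: household furniture, under £150.00 → 0% → £0.00
Floor lamp £152.91: household furniture, £150.00 or more → 7.25% → £11.085975
Sparkling wine £27.99: beer, wine and spirits → 7.25% → £2.029275
Unrounded tax sum = £29.43065 → £29.43

£29.43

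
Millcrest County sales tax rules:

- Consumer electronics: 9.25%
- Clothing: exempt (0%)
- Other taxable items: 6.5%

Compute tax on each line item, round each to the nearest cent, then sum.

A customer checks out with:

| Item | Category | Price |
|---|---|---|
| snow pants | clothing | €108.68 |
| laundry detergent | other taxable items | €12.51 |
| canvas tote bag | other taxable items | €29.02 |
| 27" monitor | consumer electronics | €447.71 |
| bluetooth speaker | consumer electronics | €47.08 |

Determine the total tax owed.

Snow pants €108.68: clothing → 0% → €0.00
Laundry detergent €12.51: other taxable items → 6.5% → €0.81
Canvas tote bag €29.02: other taxable items → 6.5% → €1.89
27" monitor €447.71: consumer electronics → 9.25% → €41.41
Bluetooth speaker €47.08: consumer electronics → 9.25% → €4.35
Total tax = €0.81 + €1.89 + €41.41 + €4.35 = €48.46

€48.46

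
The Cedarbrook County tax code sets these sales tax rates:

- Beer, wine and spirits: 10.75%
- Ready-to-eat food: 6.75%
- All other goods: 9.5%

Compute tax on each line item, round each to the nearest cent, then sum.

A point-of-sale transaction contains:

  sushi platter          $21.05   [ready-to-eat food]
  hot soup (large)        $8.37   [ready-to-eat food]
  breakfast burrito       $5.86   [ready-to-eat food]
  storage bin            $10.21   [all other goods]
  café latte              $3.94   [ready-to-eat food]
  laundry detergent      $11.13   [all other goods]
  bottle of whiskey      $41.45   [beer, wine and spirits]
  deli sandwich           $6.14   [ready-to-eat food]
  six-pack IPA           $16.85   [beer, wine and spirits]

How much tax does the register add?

$11.36

Sushi platter $21.05: ready-to-eat food → 6.75% → $1.42
Hot soup (large) $8.37: ready-to-eat food → 6.75% → $0.56
Breakfast burrito $5.86: ready-to-eat food → 6.75% → $0.40
Storage bin $10.21: all other goods → 9.5% → $0.97
Café latte $3.94: ready-to-eat food → 6.75% → $0.27
Laundry detergent $11.13: all other goods → 9.5% → $1.06
Bottle of whiskey $41.45: beer, wine and spirits → 10.75% → $4.46
Deli sandwich $6.14: ready-to-eat food → 6.75% → $0.41
Six-pack IPA $16.85: beer, wine and spirits → 10.75% → $1.81
Total tax = $1.42 + $0.56 + $0.40 + $0.97 + $0.27 + $1.06 + $4.46 + $0.41 + $1.81 = $11.36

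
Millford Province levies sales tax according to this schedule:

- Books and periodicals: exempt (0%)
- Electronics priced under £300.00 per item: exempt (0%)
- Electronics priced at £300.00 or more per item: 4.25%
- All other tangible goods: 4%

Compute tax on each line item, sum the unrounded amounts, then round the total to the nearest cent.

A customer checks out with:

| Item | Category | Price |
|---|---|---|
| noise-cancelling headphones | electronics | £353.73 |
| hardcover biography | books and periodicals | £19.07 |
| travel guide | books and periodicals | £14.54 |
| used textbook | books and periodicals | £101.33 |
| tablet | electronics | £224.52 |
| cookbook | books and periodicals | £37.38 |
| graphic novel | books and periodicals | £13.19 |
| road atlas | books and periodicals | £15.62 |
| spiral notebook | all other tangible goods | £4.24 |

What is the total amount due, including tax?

Noise-cancelling headphones £353.73: electronics, £300.00 or more → 4.25% → £15.033525
Hardcover biography £19.07: books and periodicals → 0% → £0.00
Travel guide £14.54: books and periodicals → 0% → £0.00
Used textbook £101.33: books and periodicals → 0% → £0.00
Tablet £224.52: electronics, under £300.00 → 0% → £0.00
Cookbook £37.38: books and periodicals → 0% → £0.00
Graphic novel £13.19: books and periodicals → 0% → £0.00
Road atlas £15.62: books and periodicals → 0% → £0.00
Spiral notebook £4.24: all other tangible goods → 4% → £0.1696
Subtotal = £783.62; unrounded tax = £15.203125 → £15.20; total due = £798.82

£798.82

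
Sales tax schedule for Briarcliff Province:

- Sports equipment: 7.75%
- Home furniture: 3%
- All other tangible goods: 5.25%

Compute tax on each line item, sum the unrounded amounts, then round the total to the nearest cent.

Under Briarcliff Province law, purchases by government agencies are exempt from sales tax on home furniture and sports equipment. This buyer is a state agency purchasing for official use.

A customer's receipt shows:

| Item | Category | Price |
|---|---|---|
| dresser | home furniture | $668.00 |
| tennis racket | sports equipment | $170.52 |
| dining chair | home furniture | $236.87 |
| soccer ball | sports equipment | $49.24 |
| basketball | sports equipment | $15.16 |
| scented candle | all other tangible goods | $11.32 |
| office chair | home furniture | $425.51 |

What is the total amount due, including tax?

Dresser $668.00: home furniture, buyer-exempt → 0% → $0.00
Tennis racket $170.52: sports equipment, buyer-exempt → 0% → $0.00
Dining chair $236.87: home furniture, buyer-exempt → 0% → $0.00
Soccer ball $49.24: sports equipment, buyer-exempt → 0% → $0.00
Basketball $15.16: sports equipment, buyer-exempt → 0% → $0.00
Scented candle $11.32: all other tangible goods → 5.25% → $0.5943
Office chair $425.51: home furniture, buyer-exempt → 0% → $0.00
Subtotal = $1576.62; unrounded tax = $0.5943 → $0.59; total due = $1577.21

$1577.21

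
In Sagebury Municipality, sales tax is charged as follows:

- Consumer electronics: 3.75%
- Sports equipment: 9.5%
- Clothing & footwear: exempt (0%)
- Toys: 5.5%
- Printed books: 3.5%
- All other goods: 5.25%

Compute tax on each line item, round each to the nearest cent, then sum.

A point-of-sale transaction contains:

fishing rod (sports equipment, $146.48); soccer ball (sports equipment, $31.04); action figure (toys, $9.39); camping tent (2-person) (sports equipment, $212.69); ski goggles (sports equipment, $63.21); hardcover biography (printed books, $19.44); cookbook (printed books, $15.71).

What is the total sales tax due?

Fishing rod $146.48: sports equipment → 9.5% → $13.92
Soccer ball $31.04: sports equipment → 9.5% → $2.95
Action figure $9.39: toys → 5.5% → $0.52
Camping tent (2-person) $212.69: sports equipment → 9.5% → $20.21
Ski goggles $63.21: sports equipment → 9.5% → $6.00
Hardcover biography $19.44: printed books → 3.5% → $0.68
Cookbook $15.71: printed books → 3.5% → $0.55
Total tax = $13.92 + $2.95 + $0.52 + $20.21 + $6.00 + $0.68 + $0.55 = $44.83

$44.83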